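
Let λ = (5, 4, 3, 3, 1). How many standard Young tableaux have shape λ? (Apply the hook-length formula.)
# SYT of shape (5, 4, 3, 3, 1) = 549120

Hook-length formula: f^λ = n! / Π hook(c), product over all cells c of the Young diagram. For λ = (5, 4, 3, 3, 1), n = 16 boxes. Hook lengths by row (left-to-right, top-to-bottom): [9, 7, 6, 3, 1]; [7, 5, 4, 1]; [5, 3, 2]; [4, 2, 1]; [1]. Product of hooks = 38102400. So f^λ = 16! / 38102400 = 20922789888000 / 38102400 = 549120.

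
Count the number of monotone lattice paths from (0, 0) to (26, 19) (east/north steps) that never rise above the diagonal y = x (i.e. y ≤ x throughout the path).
Number of paths = 722477682080

By the reflection principle (André's argument), the number of monotone paths to (26, 19) with n ≤ m that never go above y = x is C(45, 26) − C(45, 27) = 2438362177020 − 1715884494940 = 722477682080.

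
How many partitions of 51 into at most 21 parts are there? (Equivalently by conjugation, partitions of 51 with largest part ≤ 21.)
p(51, parts ≤ 21) = 216965

Use the recurrence p(n, m) = p(n, m−1) + p(n−m, m): either the largest part is < m (count p(n, m−1)) or the largest part is exactly m (remove one copy of m, count p(n−m, m)). With p(0, ·) = 1 this gives p(51, parts ≤ 21) = 216965. (By conjugating Young diagrams, this also counts partitions of 51 into at most 21 parts.)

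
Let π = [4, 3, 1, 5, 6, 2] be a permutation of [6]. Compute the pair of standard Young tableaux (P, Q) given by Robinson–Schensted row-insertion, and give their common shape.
P = [1, 2, 6] / [3, 5] / [4];  Q = [1, 4, 5] / [2, 6] / [3];  common shape = (3, 2, 1)

Row-insert the values π_1, π_2, … into P one at a time, bumping the leftmost entry strictly greater than the inserted value down to the next row. The recording tableau Q records, in position (i, j), the step at which that cell was added to P.
  Insert 4 (step 1): P = [4];  Q = [1]
  Insert 3 (step 2): P = [3] / [4];  Q = [1] / [2]
  Insert 1 (step 3): P = [1] / [3] / [4];  Q = [1] / [2] / [3]
  Insert 5 (step 4): P = [1, 5] / [3] / [4];  Q = [1, 4] / [2] / [3]
  Insert 6 (step 5): P = [1, 5, 6] / [3] / [4];  Q = [1, 4, 5] / [2] / [3]
  Insert 2 (step 6): P = [1, 2, 6] / [3, 5] / [4];  Q = [1, 4, 5] / [2, 6] / [3]
Final shape: (3, 2, 1).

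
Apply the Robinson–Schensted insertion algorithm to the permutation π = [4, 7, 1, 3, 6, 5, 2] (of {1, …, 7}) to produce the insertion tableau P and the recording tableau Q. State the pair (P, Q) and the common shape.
P = [1, 2, 5] / [3, 6] / [4] / [7];  Q = [1, 2, 5] / [3, 4] / [6] / [7];  common shape = (3, 2, 1, 1)

Row-insert the values π_1, π_2, … into P one at a time, bumping the leftmost entry strictly greater than the inserted value down to the next row. The recording tableau Q records, in position (i, j), the step at which that cell was added to P.
  Insert 4 (step 1): P = [4];  Q = [1]
  Insert 7 (step 2): P = [4, 7];  Q = [1, 2]
  Insert 1 (step 3): P = [1, 7] / [4];  Q = [1, 2] / [3]
  Insert 3 (step 4): P = [1, 3] / [4, 7];  Q = [1, 2] / [3, 4]
  Insert 6 (step 5): P = [1, 3, 6] / [4, 7];  Q = [1, 2, 5] / [3, 4]
  Insert 5 (step 6): P = [1, 3, 5] / [4, 6] / [7];  Q = [1, 2, 5] / [3, 4] / [6]
  Insert 2 (step 7): P = [1, 2, 5] / [3, 6] / [4] / [7];  Q = [1, 2, 5] / [3, 4] / [6] / [7]
Final shape: (3, 2, 1, 1).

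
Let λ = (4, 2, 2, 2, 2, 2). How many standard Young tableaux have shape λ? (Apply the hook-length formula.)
# SYT of shape (4, 2, 2, 2, 2, 2) = 7007

Hook-length formula: f^λ = n! / Π hook(c), product over all cells c of the Young diagram. For λ = (4, 2, 2, 2, 2, 2), n = 14 boxes. Hook lengths by row (left-to-right, top-to-bottom): [9, 8, 2, 1]; [6, 5]; [5, 4]; [4, 3]; [3, 2]; [2, 1]. Product of hooks = 12441600. So f^λ = 14! / 12441600 = 87178291200 / 12441600 = 7007.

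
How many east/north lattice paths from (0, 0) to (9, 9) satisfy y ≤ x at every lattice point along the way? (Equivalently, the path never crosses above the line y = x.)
Number of paths = 4862

By the reflection principle (André's argument), the number of monotone paths to (9, 9) with n ≤ m that never go above y = x is C(18, 9) − C(18, 10) = 48620 − 43758 = 4862.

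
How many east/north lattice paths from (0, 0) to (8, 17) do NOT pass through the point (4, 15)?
Number of paths = 1023435

Total paths from (0, 0) to (8, 17): C(25, 8) = 1081575. Paths through (4, 15): (paths (0, 0) → (4, 15)) × (paths (4, 15) → (8, 17)) = C(19, 4) · C(6, 4) = 3876 · 15 = 58140. Avoidance count = 1081575 − 58140 = 1023435.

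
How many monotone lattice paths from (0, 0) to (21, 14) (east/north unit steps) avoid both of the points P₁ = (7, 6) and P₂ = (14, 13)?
Number of paths = 1657882176

Inclusion–exclusion. Total paths: C(35, 21) = 2319959400. Through P₁: C(13, 7)·C(22, 14) = 548725320. Through P₂: C(27, 14)·C(8, 7) = 160466400. Since P₁ is strictly southwest of P₂, a monotone path through both must visit P₁ then P₂; paths through both = C(13, 7)·C(14, 7)·C(8, 7) = 47114496. Avoid both = 2319959400 − 548725320 − 160466400 + 47114496 = 1657882176.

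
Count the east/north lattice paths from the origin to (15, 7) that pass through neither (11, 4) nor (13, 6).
Number of paths = 65943

Inclusion–exclusion. Total paths: C(22, 15) = 170544. Through P₁: C(15, 11)·C(7, 4) = 47775. Through P₂: C(19, 13)·C(3, 2) = 81396. Since P₁ is strictly southwest of P₂, a monotone path through both must visit P₁ then P₂; paths through both = C(15, 11)·C(4, 2)·C(3, 2) = 24570. Avoid both = 170544 − 47775 − 81396 + 24570 = 65943.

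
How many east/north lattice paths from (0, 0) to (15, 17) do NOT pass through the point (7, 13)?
Number of paths = 527350320

Total paths from (0, 0) to (15, 17): C(32, 15) = 565722720. Paths through (7, 13): (paths (0, 0) → (7, 13)) × (paths (7, 13) → (15, 17)) = C(20, 7) · C(12, 8) = 77520 · 495 = 38372400. Avoidance count = 565722720 − 38372400 = 527350320.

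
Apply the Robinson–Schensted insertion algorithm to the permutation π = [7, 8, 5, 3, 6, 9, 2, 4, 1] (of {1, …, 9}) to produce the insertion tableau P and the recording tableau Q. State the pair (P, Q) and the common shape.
P = [1, 4, 9] / [2, 6] / [3, 8] / [5] / [7];  Q = [1, 2, 6] / [3, 5] / [4, 8] / [7] / [9];  common shape = (3, 2, 2, 1, 1)

Row-insert the values π_1, π_2, … into P one at a time, bumping the leftmost entry strictly greater than the inserted value down to the next row. The recording tableau Q records, in position (i, j), the step at which that cell was added to P.
  Insert 7 (step 1): P = [7];  Q = [1]
  Insert 8 (step 2): P = [7, 8];  Q = [1, 2]
  Insert 5 (step 3): P = [5, 8] / [7];  Q = [1, 2] / [3]
  Insert 3 (step 4): P = [3, 8] / [5] / [7];  Q = [1, 2] / [3] / [4]
  Insert 6 (step 5): P = [3, 6] / [5, 8] / [7];  Q = [1, 2] / [3, 5] / [4]
  Insert 9 (step 6): P = [3, 6, 9] / [5, 8] / [7];  Q = [1, 2, 6] / [3, 5] / [4]
  Insert 2 (step 7): P = [2, 6, 9] / [3, 8] / [5] / [7];  Q = [1, 2, 6] / [3, 5] / [4] / [7]
  Insert 4 (step 8): P = [2, 4, 9] / [3, 6] / [5, 8] / [7];  Q = [1, 2, 6] / [3, 5] / [4, 8] / [7]
  Insert 1 (step 9): P = [1, 4, 9] / [2, 6] / [3, 8] / [5] / [7];  Q = [1, 2, 6] / [3, 5] / [4, 8] / [7] / [9]
Final shape: (3, 2, 2, 1, 1).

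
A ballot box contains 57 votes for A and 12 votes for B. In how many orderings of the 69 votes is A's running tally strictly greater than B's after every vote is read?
Strict-lead orderings = 5748967596840

Total orderings of the 69 votes with 57 for A: C(69, 57) = 8815083648488. By the Bertrand ballot formula (Cycle Lemma / reflection principle), the number of orderings in which A is strictly ahead of B throughout is (p − q)/(p + q) · C(p + q, p) = (57 − 12)/(57 + 12) · 8815083648488 = 5748967596840.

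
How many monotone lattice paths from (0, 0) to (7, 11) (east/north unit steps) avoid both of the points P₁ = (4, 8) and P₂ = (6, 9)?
Number of paths = 11364

Inclusion–exclusion. Total paths: C(18, 7) = 31824. Through P₁: C(12, 4)·C(6, 3) = 9900. Through P₂: C(15, 6)·C(3, 1) = 15015. Since P₁ is strictly southwest of P₂, a monotone path through both must visit P₁ then P₂; paths through both = C(12, 4)·C(3, 2)·C(3, 1) = 4455. Avoid both = 31824 − 9900 − 15015 + 4455 = 11364.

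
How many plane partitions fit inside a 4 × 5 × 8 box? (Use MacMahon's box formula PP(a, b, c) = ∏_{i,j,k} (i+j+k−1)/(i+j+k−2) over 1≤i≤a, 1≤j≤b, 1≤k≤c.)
PP(4, 5, 8) = 4789851066

Evaluate the triple product over i = 1..4, j = 1..5, k = 1..8. The factors are (2/1) · (3/2) · (4/3) · (5/4) · (6/5) · (7/6) · (8/7) · (9/8) · … (160 factors total). The numerators and denominators telescope so the product is an integer; carrying out the multiplication exactly gives PP(4, 5, 8) = 4789851066.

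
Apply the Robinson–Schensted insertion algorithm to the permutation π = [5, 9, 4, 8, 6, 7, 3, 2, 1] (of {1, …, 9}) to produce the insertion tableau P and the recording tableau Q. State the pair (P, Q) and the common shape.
P = [1, 6, 7] / [2, 8] / [3] / [4] / [5] / [9];  Q = [1, 2, 6] / [3, 4] / [5] / [7] / [8] / [9];  common shape = (3, 2, 1, 1, 1, 1)

Row-insert the values π_1, π_2, … into P one at a time, bumping the leftmost entry strictly greater than the inserted value down to the next row. The recording tableau Q records, in position (i, j), the step at which that cell was added to P.
  Insert 5 (step 1): P = [5];  Q = [1]
  Insert 9 (step 2): P = [5, 9];  Q = [1, 2]
  Insert 4 (step 3): P = [4, 9] / [5];  Q = [1, 2] / [3]
  Insert 8 (step 4): P = [4, 8] / [5, 9];  Q = [1, 2] / [3, 4]
  Insert 6 (step 5): P = [4, 6] / [5, 8] / [9];  Q = [1, 2] / [3, 4] / [5]
  Insert 7 (step 6): P = [4, 6, 7] / [5, 8] / [9];  Q = [1, 2, 6] / [3, 4] / [5]
  Insert 3 (step 7): P = [3, 6, 7] / [4, 8] / [5] / [9];  Q = [1, 2, 6] / [3, 4] / [5] / [7]
  Insert 2 (step 8): P = [2, 6, 7] / [3, 8] / [4] / [5] / [9];  Q = [1, 2, 6] / [3, 4] / [5] / [7] / [8]
  Insert 1 (step 9): P = [1, 6, 7] / [2, 8] / [3] / [4] / [5] / [9];  Q = [1, 2, 6] / [3, 4] / [5] / [7] / [8] / [9]
Final shape: (3, 2, 1, 1, 1, 1).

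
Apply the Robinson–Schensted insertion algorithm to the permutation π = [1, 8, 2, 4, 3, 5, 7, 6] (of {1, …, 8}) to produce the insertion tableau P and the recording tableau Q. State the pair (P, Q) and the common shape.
P = [1, 2, 3, 5, 6] / [4, 7] / [8];  Q = [1, 2, 4, 6, 7] / [3, 8] / [5];  common shape = (5, 2, 1)

Row-insert the values π_1, π_2, … into P one at a time, bumping the leftmost entry strictly greater than the inserted value down to the next row. The recording tableau Q records, in position (i, j), the step at which that cell was added to P.
  Insert 1 (step 1): P = [1];  Q = [1]
  Insert 8 (step 2): P = [1, 8];  Q = [1, 2]
  Insert 2 (step 3): P = [1, 2] / [8];  Q = [1, 2] / [3]
  Insert 4 (step 4): P = [1, 2, 4] / [8];  Q = [1, 2, 4] / [3]
  Insert 3 (step 5): P = [1, 2, 3] / [4] / [8];  Q = [1, 2, 4] / [3] / [5]
  Insert 5 (step 6): P = [1, 2, 3, 5] / [4] / [8];  Q = [1, 2, 4, 6] / [3] / [5]
  Insert 7 (step 7): P = [1, 2, 3, 5, 7] / [4] / [8];  Q = [1, 2, 4, 6, 7] / [3] / [5]
  Insert 6 (step 8): P = [1, 2, 3, 5, 6] / [4, 7] / [8];  Q = [1, 2, 4, 6, 7] / [3, 8] / [5]
Final shape: (5, 2, 1).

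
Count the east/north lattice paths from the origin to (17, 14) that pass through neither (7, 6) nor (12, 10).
Number of paths = 135859617

Inclusion–exclusion. Total paths: C(31, 17) = 265182525. Through P₁: C(13, 7)·C(18, 10) = 75088728. Through P₂: C(22, 12)·C(9, 5) = 81477396. Since P₁ is strictly southwest of P₂, a monotone path through both must visit P₁ then P₂; paths through both = C(13, 7)·C(9, 5)·C(9, 5) = 27243216. Avoid both = 265182525 − 75088728 − 81477396 + 27243216 = 135859617.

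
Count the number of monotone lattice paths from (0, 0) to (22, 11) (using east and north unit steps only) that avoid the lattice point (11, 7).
Number of paths = 150096960

Total paths from (0, 0) to (22, 11): C(33, 22) = 193536720. Paths through (11, 7): (paths (0, 0) → (11, 7)) × (paths (11, 7) → (22, 11)) = C(18, 11) · C(15, 11) = 31824 · 1365 = 43439760. Avoidance count = 193536720 − 43439760 = 150096960.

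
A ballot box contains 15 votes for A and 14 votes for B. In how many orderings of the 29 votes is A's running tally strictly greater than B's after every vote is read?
Strict-lead orderings = 2674440

Total orderings of the 29 votes with 15 for A: C(29, 15) = 77558760. By the Bertrand ballot formula (Cycle Lemma / reflection principle), the number of orderings in which A is strictly ahead of B throughout is (p − q)/(p + q) · C(p + q, p) = (15 − 14)/(15 + 14) · 77558760 = 2674440.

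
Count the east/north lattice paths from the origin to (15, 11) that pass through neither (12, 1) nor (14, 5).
Number of paths = 7642411

Inclusion–exclusion. Total paths: C(26, 15) = 7726160. Through P₁: C(13, 12)·C(13, 3) = 3718. Through P₂: C(19, 14)·C(7, 1) = 81396. Since P₁ is strictly southwest of P₂, a monotone path through both must visit P₁ then P₂; paths through both = C(13, 12)·C(6, 2)·C(7, 1) = 1365. Avoid both = 7726160 − 3718 − 81396 + 1365 = 7642411.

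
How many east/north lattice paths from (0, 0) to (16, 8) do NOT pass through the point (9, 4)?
Number of paths = 499521

Total paths from (0, 0) to (16, 8): C(24, 16) = 735471. Paths through (9, 4): (paths (0, 0) → (9, 4)) × (paths (9, 4) → (16, 8)) = C(13, 9) · C(11, 7) = 715 · 330 = 235950. Avoidance count = 735471 − 235950 = 499521.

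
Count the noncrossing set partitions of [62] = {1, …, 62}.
C_62 = 24139737743045626825711458546273312

These noncrossing partitions are counted by the Catalan number C_n = (1/(n + 1)) · C(2n, n). For n = 62: C_62 = (1/63) · C(124, 62) = 1520803477811874490019821888415218656/63 = 24139737743045626825711458546273312.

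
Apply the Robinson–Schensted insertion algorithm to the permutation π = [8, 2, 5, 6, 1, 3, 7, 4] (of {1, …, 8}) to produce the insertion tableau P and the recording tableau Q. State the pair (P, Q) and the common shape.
P = [1, 3, 4, 7] / [2, 5, 6] / [8];  Q = [1, 3, 4, 7] / [2, 6, 8] / [5];  common shape = (4, 3, 1)

Row-insert the values π_1, π_2, … into P one at a time, bumping the leftmost entry strictly greater than the inserted value down to the next row. The recording tableau Q records, in position (i, j), the step at which that cell was added to P.
  Insert 8 (step 1): P = [8];  Q = [1]
  Insert 2 (step 2): P = [2] / [8];  Q = [1] / [2]
  Insert 5 (step 3): P = [2, 5] / [8];  Q = [1, 3] / [2]
  Insert 6 (step 4): P = [2, 5, 6] / [8];  Q = [1, 3, 4] / [2]
  Insert 1 (step 5): P = [1, 5, 6] / [2] / [8];  Q = [1, 3, 4] / [2] / [5]
  Insert 3 (step 6): P = [1, 3, 6] / [2, 5] / [8];  Q = [1, 3, 4] / [2, 6] / [5]
  Insert 7 (step 7): P = [1, 3, 6, 7] / [2, 5] / [8];  Q = [1, 3, 4, 7] / [2, 6] / [5]
  Insert 4 (step 8): P = [1, 3, 4, 7] / [2, 5, 6] / [8];  Q = [1, 3, 4, 7] / [2, 6, 8] / [5]
Final shape: (4, 3, 1).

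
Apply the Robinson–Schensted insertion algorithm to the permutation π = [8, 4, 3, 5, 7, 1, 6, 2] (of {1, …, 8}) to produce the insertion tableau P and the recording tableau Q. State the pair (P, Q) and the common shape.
P = [1, 2, 6] / [3, 5] / [4, 7] / [8];  Q = [1, 4, 5] / [2, 7] / [3, 8] / [6];  common shape = (3, 2, 2, 1)

Row-insert the values π_1, π_2, … into P one at a time, bumping the leftmost entry strictly greater than the inserted value down to the next row. The recording tableau Q records, in position (i, j), the step at which that cell was added to P.
  Insert 8 (step 1): P = [8];  Q = [1]
  Insert 4 (step 2): P = [4] / [8];  Q = [1] / [2]
  Insert 3 (step 3): P = [3] / [4] / [8];  Q = [1] / [2] / [3]
  Insert 5 (step 4): P = [3, 5] / [4] / [8];  Q = [1, 4] / [2] / [3]
  Insert 7 (step 5): P = [3, 5, 7] / [4] / [8];  Q = [1, 4, 5] / [2] / [3]
  Insert 1 (step 6): P = [1, 5, 7] / [3] / [4] / [8];  Q = [1, 4, 5] / [2] / [3] / [6]
  Insert 6 (step 7): P = [1, 5, 6] / [3, 7] / [4] / [8];  Q = [1, 4, 5] / [2, 7] / [3] / [6]
  Insert 2 (step 8): P = [1, 2, 6] / [3, 5] / [4, 7] / [8];  Q = [1, 4, 5] / [2, 7] / [3, 8] / [6]
Final shape: (3, 2, 2, 1).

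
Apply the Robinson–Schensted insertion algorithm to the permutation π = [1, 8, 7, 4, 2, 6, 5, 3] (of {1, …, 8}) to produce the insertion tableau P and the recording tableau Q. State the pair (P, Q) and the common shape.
P = [1, 2, 3] / [4, 5] / [6] / [7] / [8];  Q = [1, 2, 6] / [3, 7] / [4] / [5] / [8];  common shape = (3, 2, 1, 1, 1)

Row-insert the values π_1, π_2, … into P one at a time, bumping the leftmost entry strictly greater than the inserted value down to the next row. The recording tableau Q records, in position (i, j), the step at which that cell was added to P.
  Insert 1 (step 1): P = [1];  Q = [1]
  Insert 8 (step 2): P = [1, 8];  Q = [1, 2]
  Insert 7 (step 3): P = [1, 7] / [8];  Q = [1, 2] / [3]
  Insert 4 (step 4): P = [1, 4] / [7] / [8];  Q = [1, 2] / [3] / [4]
  Insert 2 (step 5): P = [1, 2] / [4] / [7] / [8];  Q = [1, 2] / [3] / [4] / [5]
  Insert 6 (step 6): P = [1, 2, 6] / [4] / [7] / [8];  Q = [1, 2, 6] / [3] / [4] / [5]
  Insert 5 (step 7): P = [1, 2, 5] / [4, 6] / [7] / [8];  Q = [1, 2, 6] / [3, 7] / [4] / [5]
  Insert 3 (step 8): P = [1, 2, 3] / [4, 5] / [6] / [7] / [8];  Q = [1, 2, 6] / [3, 7] / [4] / [5] / [8]
Final shape: (3, 2, 1, 1, 1).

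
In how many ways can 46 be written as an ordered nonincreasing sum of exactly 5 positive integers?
p(46, 5 parts) = 1898

Partitions of n into exactly k parts are in bijection with partitions of n − k into at most k parts (subtract 1 from each part). So p(46, exactly 5) = p(41, parts ≤ 5). Computing via the recurrence p(m, j) = p(m, j−1) + p(m−j, j) gives 1898.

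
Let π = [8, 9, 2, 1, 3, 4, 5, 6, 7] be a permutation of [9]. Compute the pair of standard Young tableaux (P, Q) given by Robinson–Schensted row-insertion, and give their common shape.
P = [1, 3, 4, 5, 6, 7] / [2, 9] / [8];  Q = [1, 2, 6, 7, 8, 9] / [3, 5] / [4];  common shape = (6, 2, 1)

Row-insert the values π_1, π_2, … into P one at a time, bumping the leftmost entry strictly greater than the inserted value down to the next row. The recording tableau Q records, in position (i, j), the step at which that cell was added to P.
  Insert 8 (step 1): P = [8];  Q = [1]
  Insert 9 (step 2): P = [8, 9];  Q = [1, 2]
  Insert 2 (step 3): P = [2, 9] / [8];  Q = [1, 2] / [3]
  Insert 1 (step 4): P = [1, 9] / [2] / [8];  Q = [1, 2] / [3] / [4]
  Insert 3 (step 5): P = [1, 3] / [2, 9] / [8];  Q = [1, 2] / [3, 5] / [4]
  Insert 4 (step 6): P = [1, 3, 4] / [2, 9] / [8];  Q = [1, 2, 6] / [3, 5] / [4]
  Insert 5 (step 7): P = [1, 3, 4, 5] / [2, 9] / [8];  Q = [1, 2, 6, 7] / [3, 5] / [4]
  Insert 6 (step 8): P = [1, 3, 4, 5, 6] / [2, 9] / [8];  Q = [1, 2, 6, 7, 8] / [3, 5] / [4]
  Insert 7 (step 9): P = [1, 3, 4, 5, 6, 7] / [2, 9] / [8];  Q = [1, 2, 6, 7, 8, 9] / [3, 5] / [4]
Final shape: (6, 2, 1).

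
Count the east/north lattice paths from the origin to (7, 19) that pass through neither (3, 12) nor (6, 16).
Number of paths = 272898

Inclusion–exclusion. Total paths: C(26, 7) = 657800. Through P₁: C(15, 3)·C(11, 4) = 150150. Through P₂: C(22, 6)·C(4, 1) = 298452. Since P₁ is strictly southwest of P₂, a monotone path through both must visit P₁ then P₂; paths through both = C(15, 3)·C(7, 3)·C(4, 1) = 63700. Avoid both = 657800 − 150150 − 298452 + 63700 = 272898.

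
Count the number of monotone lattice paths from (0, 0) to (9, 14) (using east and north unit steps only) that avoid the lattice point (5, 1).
Number of paths = 802910

Total paths from (0, 0) to (9, 14): C(23, 9) = 817190. Paths through (5, 1): (paths (0, 0) → (5, 1)) × (paths (5, 1) → (9, 14)) = C(6, 5) · C(17, 4) = 6 · 2380 = 14280. Avoidance count = 817190 − 14280 = 802910.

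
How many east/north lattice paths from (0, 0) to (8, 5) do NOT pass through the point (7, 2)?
Number of paths = 1143

Total paths from (0, 0) to (8, 5): C(13, 8) = 1287. Paths through (7, 2): (paths (0, 0) → (7, 2)) × (paths (7, 2) → (8, 5)) = C(9, 7) · C(4, 1) = 36 · 4 = 144. Avoidance count = 1287 − 144 = 1143.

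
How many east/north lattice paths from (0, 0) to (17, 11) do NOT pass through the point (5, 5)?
Number of paths = 16796052

Total paths from (0, 0) to (17, 11): C(28, 17) = 21474180. Paths through (5, 5): (paths (0, 0) → (5, 5)) × (paths (5, 5) → (17, 11)) = C(10, 5) · C(18, 12) = 252 · 18564 = 4678128. Avoidance count = 21474180 − 4678128 = 16796052.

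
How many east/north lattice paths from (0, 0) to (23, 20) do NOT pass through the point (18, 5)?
Number of paths = 960045224124

Total paths from (0, 0) to (23, 20): C(43, 23) = 960566918220. Paths through (18, 5): (paths (0, 0) → (18, 5)) × (paths (18, 5) → (23, 20)) = C(23, 18) · C(20, 5) = 33649 · 15504 = 521694096. Avoidance count = 960566918220 − 521694096 = 960045224124.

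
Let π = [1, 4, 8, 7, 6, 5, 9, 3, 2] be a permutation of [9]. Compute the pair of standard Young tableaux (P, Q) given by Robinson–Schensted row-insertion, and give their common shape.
P = [1, 2, 5, 9] / [3] / [4] / [6] / [7] / [8];  Q = [1, 2, 3, 7] / [4] / [5] / [6] / [8] / [9];  common shape = (4, 1, 1, 1, 1, 1)

Row-insert the values π_1, π_2, … into P one at a time, bumping the leftmost entry strictly greater than the inserted value down to the next row. The recording tableau Q records, in position (i, j), the step at which that cell was added to P.
  Insert 1 (step 1): P = [1];  Q = [1]
  Insert 4 (step 2): P = [1, 4];  Q = [1, 2]
  Insert 8 (step 3): P = [1, 4, 8];  Q = [1, 2, 3]
  Insert 7 (step 4): P = [1, 4, 7] / [8];  Q = [1, 2, 3] / [4]
  Insert 6 (step 5): P = [1, 4, 6] / [7] / [8];  Q = [1, 2, 3] / [4] / [5]
  Insert 5 (step 6): P = [1, 4, 5] / [6] / [7] / [8];  Q = [1, 2, 3] / [4] / [5] / [6]
  Insert 9 (step 7): P = [1, 4, 5, 9] / [6] / [7] / [8];  Q = [1, 2, 3, 7] / [4] / [5] / [6]
  Insert 3 (step 8): P = [1, 3, 5, 9] / [4] / [6] / [7] / [8];  Q = [1, 2, 3, 7] / [4] / [5] / [6] / [8]
  Insert 2 (step 9): P = [1, 2, 5, 9] / [3] / [4] / [6] / [7] / [8];  Q = [1, 2, 3, 7] / [4] / [5] / [6] / [8] / [9]
Final shape: (4, 1, 1, 1, 1, 1).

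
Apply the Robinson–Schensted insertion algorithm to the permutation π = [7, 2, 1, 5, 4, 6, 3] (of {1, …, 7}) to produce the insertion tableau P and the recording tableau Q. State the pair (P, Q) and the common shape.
P = [1, 3, 6] / [2, 4] / [5] / [7];  Q = [1, 4, 6] / [2, 5] / [3] / [7];  common shape = (3, 2, 1, 1)

Row-insert the values π_1, π_2, … into P one at a time, bumping the leftmost entry strictly greater than the inserted value down to the next row. The recording tableau Q records, in position (i, j), the step at which that cell was added to P.
  Insert 7 (step 1): P = [7];  Q = [1]
  Insert 2 (step 2): P = [2] / [7];  Q = [1] / [2]
  Insert 1 (step 3): P = [1] / [2] / [7];  Q = [1] / [2] / [3]
  Insert 5 (step 4): P = [1, 5] / [2] / [7];  Q = [1, 4] / [2] / [3]
  Insert 4 (step 5): P = [1, 4] / [2, 5] / [7];  Q = [1, 4] / [2, 5] / [3]
  Insert 6 (step 6): P = [1, 4, 6] / [2, 5] / [7];  Q = [1, 4, 6] / [2, 5] / [3]
  Insert 3 (step 7): P = [1, 3, 6] / [2, 4] / [5] / [7];  Q = [1, 4, 6] / [2, 5] / [3] / [7]
Final shape: (3, 2, 1, 1).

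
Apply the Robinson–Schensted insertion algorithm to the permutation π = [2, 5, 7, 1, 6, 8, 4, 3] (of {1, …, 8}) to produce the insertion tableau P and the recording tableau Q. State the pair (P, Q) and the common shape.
P = [1, 3, 6, 8] / [2, 4] / [5] / [7];  Q = [1, 2, 3, 6] / [4, 5] / [7] / [8];  common shape = (4, 2, 1, 1)

Row-insert the values π_1, π_2, … into P one at a time, bumping the leftmost entry strictly greater than the inserted value down to the next row. The recording tableau Q records, in position (i, j), the step at which that cell was added to P.
  Insert 2 (step 1): P = [2];  Q = [1]
  Insert 5 (step 2): P = [2, 5];  Q = [1, 2]
  Insert 7 (step 3): P = [2, 5, 7];  Q = [1, 2, 3]
  Insert 1 (step 4): P = [1, 5, 7] / [2];  Q = [1, 2, 3] / [4]
  Insert 6 (step 5): P = [1, 5, 6] / [2, 7];  Q = [1, 2, 3] / [4, 5]
  Insert 8 (step 6): P = [1, 5, 6, 8] / [2, 7];  Q = [1, 2, 3, 6] / [4, 5]
  Insert 4 (step 7): P = [1, 4, 6, 8] / [2, 5] / [7];  Q = [1, 2, 3, 6] / [4, 5] / [7]
  Insert 3 (step 8): P = [1, 3, 6, 8] / [2, 4] / [5] / [7];  Q = [1, 2, 3, 6] / [4, 5] / [7] / [8]
Final shape: (4, 2, 1, 1).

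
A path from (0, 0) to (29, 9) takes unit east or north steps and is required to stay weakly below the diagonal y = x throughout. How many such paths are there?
Number of paths = 114108148

By the reflection principle (André's argument), the number of monotone paths to (29, 9) with n ≤ m that never go above y = x is C(38, 29) − C(38, 30) = 163011640 − 48903492 = 114108148.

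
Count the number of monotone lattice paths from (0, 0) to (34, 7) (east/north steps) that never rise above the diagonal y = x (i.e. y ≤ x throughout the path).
Number of paths = 17985552

By the reflection principle (André's argument), the number of monotone paths to (34, 7) with n ≤ m that never go above y = x is C(41, 34) − C(41, 35) = 22481940 − 4496388 = 17985552.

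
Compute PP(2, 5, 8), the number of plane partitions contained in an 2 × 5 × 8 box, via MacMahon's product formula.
PP(2, 5, 8) = 429429

Evaluate the triple product over i = 1..2, j = 1..5, k = 1..8. The factors are (2/1) · (3/2) · (4/3) · (5/4) · (6/5) · (7/6) · (8/7) · (9/8) · … (80 factors total). The numerators and denominators telescope so the product is an integer; carrying out the multiplication exactly gives PP(2, 5, 8) = 429429.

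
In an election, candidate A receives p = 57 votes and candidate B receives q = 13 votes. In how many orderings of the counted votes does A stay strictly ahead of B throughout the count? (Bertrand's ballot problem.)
Strict-lead orderings = 29835667733344

Total orderings of the 70 votes with 57 for A: C(70, 57) = 47465835030320. By the Bertrand ballot formula (Cycle Lemma / reflection principle), the number of orderings in which A is strictly ahead of B throughout is (p − q)/(p + q) · C(p + q, p) = (57 − 13)/(57 + 13) · 47465835030320 = 29835667733344.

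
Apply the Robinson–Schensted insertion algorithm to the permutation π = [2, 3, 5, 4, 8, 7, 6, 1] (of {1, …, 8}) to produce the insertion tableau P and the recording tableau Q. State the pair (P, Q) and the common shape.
P = [1, 3, 4, 6] / [2, 7] / [5] / [8];  Q = [1, 2, 3, 5] / [4, 6] / [7] / [8];  common shape = (4, 2, 1, 1)

Row-insert the values π_1, π_2, … into P one at a time, bumping the leftmost entry strictly greater than the inserted value down to the next row. The recording tableau Q records, in position (i, j), the step at which that cell was added to P.
  Insert 2 (step 1): P = [2];  Q = [1]
  Insert 3 (step 2): P = [2, 3];  Q = [1, 2]
  Insert 5 (step 3): P = [2, 3, 5];  Q = [1, 2, 3]
  Insert 4 (step 4): P = [2, 3, 4] / [5];  Q = [1, 2, 3] / [4]
  Insert 8 (step 5): P = [2, 3, 4, 8] / [5];  Q = [1, 2, 3, 5] / [4]
  Insert 7 (step 6): P = [2, 3, 4, 7] / [5, 8];  Q = [1, 2, 3, 5] / [4, 6]
  Insert 6 (step 7): P = [2, 3, 4, 6] / [5, 7] / [8];  Q = [1, 2, 3, 5] / [4, 6] / [7]
  Insert 1 (step 8): P = [1, 3, 4, 6] / [2, 7] / [5] / [8];  Q = [1, 2, 3, 5] / [4, 6] / [7] / [8]
Final shape: (4, 2, 1, 1).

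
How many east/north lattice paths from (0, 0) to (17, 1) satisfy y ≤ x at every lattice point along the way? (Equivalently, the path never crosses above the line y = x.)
Number of paths = 17

By the reflection principle (André's argument), the number of monotone paths to (17, 1) with n ≤ m that never go above y = x is C(18, 17) − C(18, 18) = 18 − 1 = 17.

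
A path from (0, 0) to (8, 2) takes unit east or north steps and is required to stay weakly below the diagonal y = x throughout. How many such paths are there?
Number of paths = 35

By the reflection principle (André's argument), the number of monotone paths to (8, 2) with n ≤ m that never go above y = x is C(10, 8) − C(10, 9) = 45 − 10 = 35.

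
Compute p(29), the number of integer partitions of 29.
p(29) = 4565

Compute p(n) via the recurrence p(n, m) = p(n, m−1) + p(n−m, m), where p(n, m) counts partitions of n with all parts ≤ m and p(n) = p(n, n). The base cases are p(0, m) = 1 and p(n, 0) = 0 for n > 0. Filling the table yields p(29) = 4565. (Euler's pentagonal recurrence is an alternative.)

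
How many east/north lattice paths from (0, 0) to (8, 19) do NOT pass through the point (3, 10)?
Number of paths = 1647503

Total paths from (0, 0) to (8, 19): C(27, 8) = 2220075. Paths through (3, 10): (paths (0, 0) → (3, 10)) × (paths (3, 10) → (8, 19)) = C(13, 3) · C(14, 5) = 286 · 2002 = 572572. Avoidance count = 2220075 − 572572 = 1647503.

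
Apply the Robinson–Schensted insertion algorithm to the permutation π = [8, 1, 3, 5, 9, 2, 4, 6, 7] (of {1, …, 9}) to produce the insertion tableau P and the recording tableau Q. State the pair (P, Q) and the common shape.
P = [1, 2, 4, 6, 7] / [3, 5, 9] / [8];  Q = [1, 3, 4, 5, 9] / [2, 7, 8] / [6];  common shape = (5, 3, 1)

Row-insert the values π_1, π_2, … into P one at a time, bumping the leftmost entry strictly greater than the inserted value down to the next row. The recording tableau Q records, in position (i, j), the step at which that cell was added to P.
  Insert 8 (step 1): P = [8];  Q = [1]
  Insert 1 (step 2): P = [1] / [8];  Q = [1] / [2]
  Insert 3 (step 3): P = [1, 3] / [8];  Q = [1, 3] / [2]
  Insert 5 (step 4): P = [1, 3, 5] / [8];  Q = [1, 3, 4] / [2]
  Insert 9 (step 5): P = [1, 3, 5, 9] / [8];  Q = [1, 3, 4, 5] / [2]
  Insert 2 (step 6): P = [1, 2, 5, 9] / [3] / [8];  Q = [1, 3, 4, 5] / [2] / [6]
  Insert 4 (step 7): P = [1, 2, 4, 9] / [3, 5] / [8];  Q = [1, 3, 4, 5] / [2, 7] / [6]
  Insert 6 (step 8): P = [1, 2, 4, 6] / [3, 5, 9] / [8];  Q = [1, 3, 4, 5] / [2, 7, 8] / [6]
  Insert 7 (step 9): P = [1, 2, 4, 6, 7] / [3, 5, 9] / [8];  Q = [1, 3, 4, 5, 9] / [2, 7, 8] / [6]
Final shape: (5, 3, 1).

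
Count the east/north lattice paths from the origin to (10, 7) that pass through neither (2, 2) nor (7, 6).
Number of paths = 7886

Inclusion–exclusion. Total paths: C(17, 10) = 19448. Through P₁: C(4, 2)·C(13, 8) = 7722. Through P₂: C(13, 7)·C(4, 3) = 6864. Since P₁ is strictly southwest of P₂, a monotone path through both must visit P₁ then P₂; paths through both = C(4, 2)·C(9, 5)·C(4, 3) = 3024. Avoid both = 19448 − 7722 − 6864 + 3024 = 7886.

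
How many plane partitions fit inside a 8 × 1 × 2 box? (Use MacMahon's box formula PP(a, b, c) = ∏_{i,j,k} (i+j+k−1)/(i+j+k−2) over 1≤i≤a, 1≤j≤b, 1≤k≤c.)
PP(8, 1, 2) = 45

Evaluate the triple product over i = 1..8, j = 1..1, k = 1..2. The factors are (2/1) · (3/2) · (3/2) · (4/3) · (4/3) · (5/4) · (5/4) · (6/5) · … (16 factors total). The numerators and denominators telescope so the product is an integer; carrying out the multiplication exactly gives PP(8, 1, 2) = 45.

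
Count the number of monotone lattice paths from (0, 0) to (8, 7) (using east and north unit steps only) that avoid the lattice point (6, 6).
Number of paths = 3663

Total paths from (0, 0) to (8, 7): C(15, 8) = 6435. Paths through (6, 6): (paths (0, 0) → (6, 6)) × (paths (6, 6) → (8, 7)) = C(12, 6) · C(3, 2) = 924 · 3 = 2772. Avoidance count = 6435 − 2772 = 3663.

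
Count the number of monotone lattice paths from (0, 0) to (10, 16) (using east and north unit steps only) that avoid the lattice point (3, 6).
Number of paths = 3678103

Total paths from (0, 0) to (10, 16): C(26, 10) = 5311735. Paths through (3, 6): (paths (0, 0) → (3, 6)) × (paths (3, 6) → (10, 16)) = C(9, 3) · C(17, 7) = 84 · 19448 = 1633632. Avoidance count = 5311735 − 1633632 = 3678103.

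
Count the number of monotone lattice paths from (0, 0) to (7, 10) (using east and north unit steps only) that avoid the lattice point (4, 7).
Number of paths = 12848

Total paths from (0, 0) to (7, 10): C(17, 7) = 19448. Paths through (4, 7): (paths (0, 0) → (4, 7)) × (paths (4, 7) → (7, 10)) = C(11, 4) · C(6, 3) = 330 · 20 = 6600. Avoidance count = 19448 − 6600 = 12848.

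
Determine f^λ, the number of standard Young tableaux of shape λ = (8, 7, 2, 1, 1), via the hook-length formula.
# SYT of shape (8, 7, 2, 1, 1) = 6651216

Hook-length formula: f^λ = n! / Π hook(c), product over all cells c of the Young diagram. For λ = (8, 7, 2, 1, 1), n = 19 boxes. Hook lengths by row (left-to-right, top-to-bottom): [12, 9, 7, 6, 5, 4, 3, 1]; [10, 7, 5, 4, 3, 2, 1]; [4, 1]; [2]; [1]. Product of hooks = 18289152000. So f^λ = 19! / 18289152000 = 121645100408832000 / 18289152000 = 6651216.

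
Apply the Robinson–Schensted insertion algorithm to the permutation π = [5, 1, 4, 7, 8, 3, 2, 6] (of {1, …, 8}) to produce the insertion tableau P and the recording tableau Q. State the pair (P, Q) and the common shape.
P = [1, 2, 6, 8] / [3, 7] / [4] / [5];  Q = [1, 3, 4, 5] / [2, 8] / [6] / [7];  common shape = (4, 2, 1, 1)

Row-insert the values π_1, π_2, … into P one at a time, bumping the leftmost entry strictly greater than the inserted value down to the next row. The recording tableau Q records, in position (i, j), the step at which that cell was added to P.
  Insert 5 (step 1): P = [5];  Q = [1]
  Insert 1 (step 2): P = [1] / [5];  Q = [1] / [2]
  Insert 4 (step 3): P = [1, 4] / [5];  Q = [1, 3] / [2]
  Insert 7 (step 4): P = [1, 4, 7] / [5];  Q = [1, 3, 4] / [2]
  Insert 8 (step 5): P = [1, 4, 7, 8] / [5];  Q = [1, 3, 4, 5] / [2]
  Insert 3 (step 6): P = [1, 3, 7, 8] / [4] / [5];  Q = [1, 3, 4, 5] / [2] / [6]
  Insert 2 (step 7): P = [1, 2, 7, 8] / [3] / [4] / [5];  Q = [1, 3, 4, 5] / [2] / [6] / [7]
  Insert 6 (step 8): P = [1, 2, 6, 8] / [3, 7] / [4] / [5];  Q = [1, 3, 4, 5] / [2, 8] / [6] / [7]
Final shape: (4, 2, 1, 1).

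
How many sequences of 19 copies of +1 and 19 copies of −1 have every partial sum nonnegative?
C_19 = 1767263190

These ballot sequences are counted by the Catalan number C_n = (1/(n + 1)) · C(2n, n). For n = 19: C_19 = (1/20) · C(38, 19) = 35345263800/20 = 1767263190.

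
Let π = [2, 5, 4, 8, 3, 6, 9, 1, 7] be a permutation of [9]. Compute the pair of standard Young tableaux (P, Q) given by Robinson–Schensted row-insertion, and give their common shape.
P = [1, 3, 6, 7] / [2, 8, 9] / [4] / [5];  Q = [1, 2, 4, 7] / [3, 6, 9] / [5] / [8];  common shape = (4, 3, 1, 1)

Row-insert the values π_1, π_2, … into P one at a time, bumping the leftmost entry strictly greater than the inserted value down to the next row. The recording tableau Q records, in position (i, j), the step at which that cell was added to P.
  Insert 2 (step 1): P = [2];  Q = [1]
  Insert 5 (step 2): P = [2, 5];  Q = [1, 2]
  Insert 4 (step 3): P = [2, 4] / [5];  Q = [1, 2] / [3]
  Insert 8 (step 4): P = [2, 4, 8] / [5];  Q = [1, 2, 4] / [3]
  Insert 3 (step 5): P = [2, 3, 8] / [4] / [5];  Q = [1, 2, 4] / [3] / [5]
  Insert 6 (step 6): P = [2, 3, 6] / [4, 8] / [5];  Q = [1, 2, 4] / [3, 6] / [5]
  Insert 9 (step 7): P = [2, 3, 6, 9] / [4, 8] / [5];  Q = [1, 2, 4, 7] / [3, 6] / [5]
  Insert 1 (step 8): P = [1, 3, 6, 9] / [2, 8] / [4] / [5];  Q = [1, 2, 4, 7] / [3, 6] / [5] / [8]
  Insert 7 (step 9): P = [1, 3, 6, 7] / [2, 8, 9] / [4] / [5];  Q = [1, 2, 4, 7] / [3, 6, 9] / [5] / [8]
Final shape: (4, 3, 1, 1).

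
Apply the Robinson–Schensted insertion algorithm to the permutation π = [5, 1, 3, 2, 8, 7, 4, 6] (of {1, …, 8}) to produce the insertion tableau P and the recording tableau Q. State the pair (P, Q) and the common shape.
P = [1, 2, 4, 6] / [3, 7] / [5, 8];  Q = [1, 3, 5, 8] / [2, 6] / [4, 7];  common shape = (4, 2, 2)

Row-insert the values π_1, π_2, … into P one at a time, bumping the leftmost entry strictly greater than the inserted value down to the next row. The recording tableau Q records, in position (i, j), the step at which that cell was added to P.
  Insert 5 (step 1): P = [5];  Q = [1]
  Insert 1 (step 2): P = [1] / [5];  Q = [1] / [2]
  Insert 3 (step 3): P = [1, 3] / [5];  Q = [1, 3] / [2]
  Insert 2 (step 4): P = [1, 2] / [3] / [5];  Q = [1, 3] / [2] / [4]
  Insert 8 (step 5): P = [1, 2, 8] / [3] / [5];  Q = [1, 3, 5] / [2] / [4]
  Insert 7 (step 6): P = [1, 2, 7] / [3, 8] / [5];  Q = [1, 3, 5] / [2, 6] / [4]
  Insert 4 (step 7): P = [1, 2, 4] / [3, 7] / [5, 8];  Q = [1, 3, 5] / [2, 6] / [4, 7]
  Insert 6 (step 8): P = [1, 2, 4, 6] / [3, 7] / [5, 8];  Q = [1, 3, 5, 8] / [2, 6] / [4, 7]
Final shape: (4, 2, 2).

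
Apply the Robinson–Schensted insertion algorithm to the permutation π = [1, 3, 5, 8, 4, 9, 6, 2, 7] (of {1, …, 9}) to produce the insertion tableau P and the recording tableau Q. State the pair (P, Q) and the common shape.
P = [1, 2, 4, 6, 7] / [3, 8, 9] / [5];  Q = [1, 2, 3, 4, 6] / [5, 7, 9] / [8];  common shape = (5, 3, 1)

Row-insert the values π_1, π_2, … into P one at a time, bumping the leftmost entry strictly greater than the inserted value down to the next row. The recording tableau Q records, in position (i, j), the step at which that cell was added to P.
  Insert 1 (step 1): P = [1];  Q = [1]
  Insert 3 (step 2): P = [1, 3];  Q = [1, 2]
  Insert 5 (step 3): P = [1, 3, 5];  Q = [1, 2, 3]
  Insert 8 (step 4): P = [1, 3, 5, 8];  Q = [1, 2, 3, 4]
  Insert 4 (step 5): P = [1, 3, 4, 8] / [5];  Q = [1, 2, 3, 4] / [5]
  Insert 9 (step 6): P = [1, 3, 4, 8, 9] / [5];  Q = [1, 2, 3, 4, 6] / [5]
  Insert 6 (step 7): P = [1, 3, 4, 6, 9] / [5, 8];  Q = [1, 2, 3, 4, 6] / [5, 7]
  Insert 2 (step 8): P = [1, 2, 4, 6, 9] / [3, 8] / [5];  Q = [1, 2, 3, 4, 6] / [5, 7] / [8]
  Insert 7 (step 9): P = [1, 2, 4, 6, 7] / [3, 8, 9] / [5];  Q = [1, 2, 3, 4, 6] / [5, 7, 9] / [8]
Final shape: (5, 3, 1).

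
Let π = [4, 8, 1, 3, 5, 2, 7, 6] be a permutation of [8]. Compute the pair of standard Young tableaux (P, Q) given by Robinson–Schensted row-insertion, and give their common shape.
P = [1, 2, 5, 6] / [3, 7] / [4, 8];  Q = [1, 2, 5, 7] / [3, 4] / [6, 8];  common shape = (4, 2, 2)

Row-insert the values π_1, π_2, … into P one at a time, bumping the leftmost entry strictly greater than the inserted value down to the next row. The recording tableau Q records, in position (i, j), the step at which that cell was added to P.
  Insert 4 (step 1): P = [4];  Q = [1]
  Insert 8 (step 2): P = [4, 8];  Q = [1, 2]
  Insert 1 (step 3): P = [1, 8] / [4];  Q = [1, 2] / [3]
  Insert 3 (step 4): P = [1, 3] / [4, 8];  Q = [1, 2] / [3, 4]
  Insert 5 (step 5): P = [1, 3, 5] / [4, 8];  Q = [1, 2, 5] / [3, 4]
  Insert 2 (step 6): P = [1, 2, 5] / [3, 8] / [4];  Q = [1, 2, 5] / [3, 4] / [6]
  Insert 7 (step 7): P = [1, 2, 5, 7] / [3, 8] / [4];  Q = [1, 2, 5, 7] / [3, 4] / [6]
  Insert 6 (step 8): P = [1, 2, 5, 6] / [3, 7] / [4, 8];  Q = [1, 2, 5, 7] / [3, 4] / [6, 8]
Final shape: (4, 2, 2).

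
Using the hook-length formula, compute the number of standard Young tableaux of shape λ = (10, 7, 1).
# SYT of shape (10, 7, 1) = 102102

Hook-length formula: f^λ = n! / Π hook(c), product over all cells c of the Young diagram. For λ = (10, 7, 1), n = 18 boxes. Hook lengths by row (left-to-right, top-to-bottom): [12, 10, 9, 8, 7, 6, 5, 3, 2, 1]; [8, 6, 5, 4, 3, 2, 1]; [1]. Product of hooks = 62705664000. So f^λ = 18! / 62705664000 = 6402373705728000 / 62705664000 = 102102.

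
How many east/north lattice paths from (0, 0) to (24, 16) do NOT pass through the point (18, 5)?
Number of paths = 62435661626

Total paths from (0, 0) to (24, 16): C(40, 24) = 62852101650. Paths through (18, 5): (paths (0, 0) → (18, 5)) × (paths (18, 5) → (24, 16)) = C(23, 18) · C(17, 6) = 33649 · 12376 = 416440024. Avoidance count = 62852101650 − 416440024 = 62435661626.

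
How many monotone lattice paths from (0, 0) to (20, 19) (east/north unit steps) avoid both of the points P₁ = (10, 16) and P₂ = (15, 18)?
Number of paths = 61850436890

Inclusion–exclusion. Total paths: C(39, 20) = 68923264410. Through P₁: C(26, 10)·C(13, 10) = 1519156210. Through P₂: C(33, 15)·C(6, 5) = 6222949920. Since P₁ is strictly southwest of P₂, a monotone path through both must visit P₁ then P₂; paths through both = C(26, 10)·C(7, 5)·C(6, 5) = 669278610. Avoid both = 68923264410 − 1519156210 − 6222949920 + 669278610 = 61850436890.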